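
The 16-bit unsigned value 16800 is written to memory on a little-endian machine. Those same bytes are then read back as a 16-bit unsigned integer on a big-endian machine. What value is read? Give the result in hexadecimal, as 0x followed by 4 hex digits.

16800 in 16-bit hexadecimal is 0x41A0.
Stored little-endian, the bytes at ascending addresses are A0 41.
Read back as big-endian, the last byte is least significant, giving 0xA041.

0xA041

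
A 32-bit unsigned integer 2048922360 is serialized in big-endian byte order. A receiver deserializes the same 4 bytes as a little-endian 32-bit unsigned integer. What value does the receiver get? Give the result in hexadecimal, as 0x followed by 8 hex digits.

0xF812207A

2048922360 in 32-bit hexadecimal is 0x7A2012F8.
Stored big-endian, the bytes at ascending addresses are 7A 20 12 F8.
Read back as little-endian, the first byte is least significant, giving 0xF812207A.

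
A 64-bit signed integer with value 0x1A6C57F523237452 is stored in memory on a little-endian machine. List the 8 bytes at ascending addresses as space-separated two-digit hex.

52 74 23 23 F5 57 6C 1A

Split into bytes (most-significant first): 1A 6C 57 F5 23 23 74 52.
In little-endian order the low byte comes first in memory.
So at ascending addresses the bytes are 52 74 23 23 F5 57 6C 1A.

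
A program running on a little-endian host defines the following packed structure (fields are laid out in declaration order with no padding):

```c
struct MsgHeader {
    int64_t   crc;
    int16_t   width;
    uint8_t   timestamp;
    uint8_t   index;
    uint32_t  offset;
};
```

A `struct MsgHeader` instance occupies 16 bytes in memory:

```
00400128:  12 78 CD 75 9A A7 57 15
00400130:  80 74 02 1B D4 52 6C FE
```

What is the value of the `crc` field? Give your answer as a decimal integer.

1537882079613515794

`crc` is the first field, at byte offset 0, occupying 8 bytes.
Bytes at offsets 0..7: 12 78 CD 75 9A A7 57 15.
Little-endian stores the least-significant byte at the lowest address.
Reassemble most-significant byte first: 15 57 A7 9A 75 CD 78 12 → 0x1557A79A75CD7812.
0x1557A79A75CD7812 = 1537882079613515794.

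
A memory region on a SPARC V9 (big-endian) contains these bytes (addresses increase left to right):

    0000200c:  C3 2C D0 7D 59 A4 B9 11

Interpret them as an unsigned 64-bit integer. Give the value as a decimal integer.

Big-endian stores the most-significant byte at the lowest address.
The bytes are already most-significant first: 0xC32CD07D59A4B911.
0xC32CD07D59A4B911 = 14063844973164673297.

14063844973164673297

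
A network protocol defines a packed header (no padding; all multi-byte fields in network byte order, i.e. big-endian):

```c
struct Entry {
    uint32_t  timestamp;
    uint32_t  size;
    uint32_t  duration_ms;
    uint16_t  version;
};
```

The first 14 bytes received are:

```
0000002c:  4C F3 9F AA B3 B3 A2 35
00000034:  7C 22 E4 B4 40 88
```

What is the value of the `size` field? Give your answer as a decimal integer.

`size` follows `timestamp` (4 bytes), so it starts at byte offset 4 and occupies 4 bytes.
Bytes at offsets 4..7: B3 B3 A2 35.
Big-endian: lowest address holds the most-significant byte.
The bytes are already most-significant first: 0xB3B3A235.
0xB3B3A235 = 3014894133.

3014894133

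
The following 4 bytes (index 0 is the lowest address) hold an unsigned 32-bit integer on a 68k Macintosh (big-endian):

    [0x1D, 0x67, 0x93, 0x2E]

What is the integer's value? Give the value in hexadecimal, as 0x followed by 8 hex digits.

In big-endian order the high byte comes first in memory.
The bytes are already most-significant first: 0x1D67932E.

0x1D67932E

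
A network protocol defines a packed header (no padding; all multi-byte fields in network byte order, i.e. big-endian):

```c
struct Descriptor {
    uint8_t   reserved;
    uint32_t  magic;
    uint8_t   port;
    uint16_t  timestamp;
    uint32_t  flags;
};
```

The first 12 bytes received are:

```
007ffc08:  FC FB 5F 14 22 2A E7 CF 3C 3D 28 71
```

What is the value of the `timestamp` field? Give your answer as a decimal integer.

`timestamp` follows `reserved` (1 B), `magic` (4 B), `port` (1 B), so it starts at offset 1 + 4 + 1 = 6 and occupies 2 bytes.
Bytes at offsets 6..7: E7 CF.
Big-endian stores the most-significant byte at the lowest address.
The bytes are already most-significant first: 0xE7CF.
0xE7CF = 59343.

59343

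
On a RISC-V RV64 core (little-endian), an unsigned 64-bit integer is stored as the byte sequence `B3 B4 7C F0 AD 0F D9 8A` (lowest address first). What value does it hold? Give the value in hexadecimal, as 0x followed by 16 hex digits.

0x8AD90FADF07CB4B3

Little-endian stores the least-significant byte at the lowest address.
Reassemble most-significant byte first: 8A D9 0F AD F0 7C B4 B3 → 0x8AD90FADF07CB4B3.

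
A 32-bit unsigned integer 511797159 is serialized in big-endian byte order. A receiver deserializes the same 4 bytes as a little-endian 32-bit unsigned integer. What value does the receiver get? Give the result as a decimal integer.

511797159 in 32-bit hexadecimal is 0x1E8167A7.
Stored big-endian, the bytes at ascending addresses are 1E 81 67 A7.
Read back as little-endian, the first byte is least significant, giving 0xA767811E.
0xA767811E = 2808578334.

2808578334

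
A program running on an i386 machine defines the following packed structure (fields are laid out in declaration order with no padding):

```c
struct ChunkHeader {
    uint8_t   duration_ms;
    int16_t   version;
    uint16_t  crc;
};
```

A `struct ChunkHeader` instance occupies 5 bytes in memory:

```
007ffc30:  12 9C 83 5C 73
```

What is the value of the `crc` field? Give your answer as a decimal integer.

29532

`crc` follows `duration_ms` (1 B), `version` (2 B), so it starts at offset 1 + 2 = 3 and occupies 2 bytes.
Bytes at offsets 3..4: 5C 73.
Little-endian stores the least-significant byte at the lowest address.
Reassemble most-significant byte first: 73 5C → 0x735C.
0x735C = 29532.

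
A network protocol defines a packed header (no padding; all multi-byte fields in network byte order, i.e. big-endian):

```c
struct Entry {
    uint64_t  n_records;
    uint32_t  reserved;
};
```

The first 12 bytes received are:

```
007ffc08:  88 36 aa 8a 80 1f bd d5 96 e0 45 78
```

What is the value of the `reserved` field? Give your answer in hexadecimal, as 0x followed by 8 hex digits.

0x96E04578

`reserved` follows `n_records` (8 bytes), so it starts at byte offset 8 and occupies 4 bytes.
Bytes at offsets 8..11: 96 E0 45 78.
Big-endian: lowest address holds the most-significant byte.
The bytes are already most-significant first: 0x96E04578.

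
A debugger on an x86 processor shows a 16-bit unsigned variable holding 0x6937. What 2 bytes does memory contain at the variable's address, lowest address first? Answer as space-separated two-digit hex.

Split into bytes (most-significant first): 69 37.
Little-endian stores the least-significant byte at the lowest address.
So at ascending addresses the bytes are 37 69.

37 69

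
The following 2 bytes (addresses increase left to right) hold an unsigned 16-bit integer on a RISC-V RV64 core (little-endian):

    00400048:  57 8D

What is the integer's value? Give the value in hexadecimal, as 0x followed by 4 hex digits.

0x8D57

In little-endian order the low byte comes first in memory.
Reassemble most-significant byte first: 8D 57 → 0x8D57.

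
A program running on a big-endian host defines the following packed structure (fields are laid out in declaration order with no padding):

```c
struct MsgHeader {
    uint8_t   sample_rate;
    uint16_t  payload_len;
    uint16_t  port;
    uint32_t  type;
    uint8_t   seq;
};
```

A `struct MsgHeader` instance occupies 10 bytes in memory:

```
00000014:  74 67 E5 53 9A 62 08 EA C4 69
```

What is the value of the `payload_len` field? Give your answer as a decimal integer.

`payload_len` follows `sample_rate` (1 byte), so it starts at byte offset 1 and occupies 2 bytes.
Bytes at offsets 1..2: 67 E5.
Big-endian: lowest address holds the most-significant byte.
The bytes are already most-significant first: 0x67E5.
0x67E5 = 26597.

26597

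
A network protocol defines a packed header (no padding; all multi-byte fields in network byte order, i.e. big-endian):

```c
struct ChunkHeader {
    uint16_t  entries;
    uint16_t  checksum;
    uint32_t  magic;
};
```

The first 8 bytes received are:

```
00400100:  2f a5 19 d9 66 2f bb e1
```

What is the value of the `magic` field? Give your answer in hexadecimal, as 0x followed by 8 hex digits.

0x662FBBE1

`magic` follows `entries` (2 B), `checksum` (2 B), so it starts at offset 2 + 2 = 4 and occupies 4 bytes.
Bytes at offsets 4..7: 66 2F BB E1.
Big-endian: lowest address holds the most-significant byte.
The bytes are already most-significant first: 0x662FBBE1.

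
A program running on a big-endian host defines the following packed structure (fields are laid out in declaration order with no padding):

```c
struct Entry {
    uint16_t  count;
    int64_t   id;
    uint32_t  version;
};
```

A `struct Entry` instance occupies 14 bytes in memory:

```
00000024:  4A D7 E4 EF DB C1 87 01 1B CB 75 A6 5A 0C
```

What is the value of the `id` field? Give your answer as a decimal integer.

`id` follows `count` (2 bytes), so it starts at byte offset 2 and occupies 8 bytes.
Bytes at offsets 2..9: E4 EF DB C1 87 01 1B CB.
In big-endian order the high byte comes first in memory.
The bytes are already most-significant first: 0xE4EFDBC187011BCB.
Top bit is set, so as a signed 64-bit value this is 0xE4EFDBC187011BCB − 2^64 = -1950098489387967541.

-1950098489387967541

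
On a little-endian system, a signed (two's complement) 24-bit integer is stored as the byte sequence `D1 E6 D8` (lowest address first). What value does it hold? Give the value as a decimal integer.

-2562351

Little-endian: lowest address holds the least-significant byte.
Reassemble most-significant byte first: D8 E6 D1 → 0xD8E6D1.
Top bit is set, so as a signed 24-bit value this is 0xD8E6D1 − 2^24 = -2562351.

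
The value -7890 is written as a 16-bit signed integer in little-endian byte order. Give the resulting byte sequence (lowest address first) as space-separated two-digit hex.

2E E1

Two's complement of -7890 in 16 bits: 7890 = 0x1ED2; invert → 0xE12D; add 1 → 0xE12E.
Split into bytes (most-significant first): E1 2E.
Little-endian stores the least-significant byte at the lowest address.
So at ascending addresses the bytes are 2E E1.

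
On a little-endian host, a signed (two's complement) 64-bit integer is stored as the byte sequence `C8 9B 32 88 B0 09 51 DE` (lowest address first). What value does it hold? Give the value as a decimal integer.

-2427148070372074552

Little-endian stores the least-significant byte at the lowest address.
Reassemble most-significant byte first: DE 51 09 B0 88 32 9B C8 → 0xDE5109B088329BC8.
Top bit is set, so as a signed 64-bit value this is 0xDE5109B088329BC8 − 2^64 = -2427148070372074552.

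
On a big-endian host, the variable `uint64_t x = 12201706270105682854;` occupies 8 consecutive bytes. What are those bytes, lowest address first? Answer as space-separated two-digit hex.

12201706270105682854 in hexadecimal, padded to 64 bits, is 0xA9552B348B4E43A6.
Split into bytes (most-significant first): A9 55 2B 34 8B 4E 43 A6.
Big-endian: lowest address holds the most-significant byte.
So the memory order matches the most-significant-first order: A9 55 2B 34 8B 4E 43 A6.

A9 55 2B 34 8B 4E 43 A6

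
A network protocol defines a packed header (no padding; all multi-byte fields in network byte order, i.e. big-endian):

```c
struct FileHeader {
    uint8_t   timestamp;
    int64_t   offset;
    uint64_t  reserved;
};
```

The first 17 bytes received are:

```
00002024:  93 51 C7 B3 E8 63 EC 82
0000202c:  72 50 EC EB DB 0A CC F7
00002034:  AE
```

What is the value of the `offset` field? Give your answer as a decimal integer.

5892876448127812210

`offset` follows `timestamp` (1 byte), so it starts at byte offset 1 and occupies 8 bytes.
Bytes at offsets 1..8: 51 C7 B3 E8 63 EC 82 72.
Big-endian: lowest address holds the most-significant byte.
The bytes are already most-significant first: 0x51C7B3E863EC8272.
0x51C7B3E863EC8272 = 5892876448127812210.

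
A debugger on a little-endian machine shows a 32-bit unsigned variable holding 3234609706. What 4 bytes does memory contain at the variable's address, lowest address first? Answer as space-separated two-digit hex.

2A 3A CC C0

3234609706 in hexadecimal, padded to 32 bits, is 0xC0CC3A2A.
Split into bytes (most-significant first): C0 CC 3A 2A.
Little-endian: lowest address holds the least-significant byte.
So at ascending addresses the bytes are 2A 3A CC C0.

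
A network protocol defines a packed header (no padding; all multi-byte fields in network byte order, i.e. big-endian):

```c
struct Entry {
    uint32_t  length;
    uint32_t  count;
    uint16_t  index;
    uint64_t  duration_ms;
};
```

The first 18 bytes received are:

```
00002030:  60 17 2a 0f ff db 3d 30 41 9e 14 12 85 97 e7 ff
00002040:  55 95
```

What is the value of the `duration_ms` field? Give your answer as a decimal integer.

1446365317818176917

`duration_ms` follows `length` (4 B), `count` (4 B), `index` (2 B), so it starts at offset 4 + 4 + 2 = 10 and occupies 8 bytes.
Bytes at offsets 10..17: 14 12 85 97 E7 FF 55 95.
In big-endian order the high byte comes first in memory.
The bytes are already most-significant first: 0x14128597E7FF5595.
0x14128597E7FF5595 = 1446365317818176917.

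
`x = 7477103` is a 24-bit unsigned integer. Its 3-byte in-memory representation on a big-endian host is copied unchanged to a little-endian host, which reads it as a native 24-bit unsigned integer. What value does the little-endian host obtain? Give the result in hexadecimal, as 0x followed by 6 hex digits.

7477103 in 24-bit hexadecimal is 0x72176F.
Stored big-endian, the bytes at ascending addresses are 72 17 6F.
Read back as little-endian, the first byte is least significant, giving 0x6F1772.

0x6F1772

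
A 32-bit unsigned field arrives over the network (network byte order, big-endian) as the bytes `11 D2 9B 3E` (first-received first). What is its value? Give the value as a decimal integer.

299014974

Big-endian: lowest address holds the most-significant byte.
The bytes are already most-significant first: 0x11D29B3E.
0x11D29B3E = 299014974.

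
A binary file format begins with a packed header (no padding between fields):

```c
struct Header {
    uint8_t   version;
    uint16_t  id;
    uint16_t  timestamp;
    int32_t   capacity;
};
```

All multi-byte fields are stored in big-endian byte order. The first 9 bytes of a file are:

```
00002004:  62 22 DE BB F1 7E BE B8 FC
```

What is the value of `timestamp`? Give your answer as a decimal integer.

48113

`timestamp` follows `version` (1 B), `id` (2 B), so it starts at offset 1 + 2 = 3 and occupies 2 bytes.
Bytes at offsets 3..4: BB F1.
In big-endian order the high byte comes first in memory.
The bytes are already most-significant first: 0xBBF1.
0xBBF1 = 48113.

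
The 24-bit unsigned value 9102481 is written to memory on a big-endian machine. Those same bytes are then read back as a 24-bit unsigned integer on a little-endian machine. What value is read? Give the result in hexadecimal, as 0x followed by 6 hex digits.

9102481 in 24-bit hexadecimal is 0x8AE491.
Stored big-endian, the bytes at ascending addresses are 8A E4 91.
Read back as little-endian, the first byte is least significant, giving 0x91E48A.

0x91E48A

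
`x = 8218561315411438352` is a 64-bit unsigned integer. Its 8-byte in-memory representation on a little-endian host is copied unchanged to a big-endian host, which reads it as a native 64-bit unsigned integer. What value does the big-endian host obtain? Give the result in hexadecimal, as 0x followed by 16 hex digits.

8218561315411438352 in 64-bit hexadecimal is 0x720E31F8F9DDAB10.
Stored little-endian, the bytes at ascending addresses are 10 AB DD F9 F8 31 0E 72.
Read back as big-endian, the last byte is least significant, giving 0x10ABDDF9F8310E72.

0x10ABDDF9F8310E72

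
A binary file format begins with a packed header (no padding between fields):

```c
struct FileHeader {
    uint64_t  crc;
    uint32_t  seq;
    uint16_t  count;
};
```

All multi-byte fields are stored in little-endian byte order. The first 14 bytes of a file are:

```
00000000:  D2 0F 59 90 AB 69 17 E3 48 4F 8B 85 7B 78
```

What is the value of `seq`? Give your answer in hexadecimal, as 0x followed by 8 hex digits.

`seq` follows `crc` (8 bytes), so it starts at byte offset 8 and occupies 4 bytes.
Bytes at offsets 8..11: 48 4F 8B 85.
Little-endian: lowest address holds the least-significant byte.
Reassemble most-significant byte first: 85 8B 4F 48 → 0x858B4F48.

0x858B4F48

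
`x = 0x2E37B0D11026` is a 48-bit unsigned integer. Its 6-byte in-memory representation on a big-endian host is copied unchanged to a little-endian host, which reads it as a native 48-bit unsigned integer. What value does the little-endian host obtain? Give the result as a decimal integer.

Stored big-endian, the bytes at ascending addresses are 2E 37 B0 D1 10 26.
Read back as little-endian, the first byte is least significant, giving 0x2610D1B0372E.
0x2610D1B0372E = 41853679318830.

41853679318830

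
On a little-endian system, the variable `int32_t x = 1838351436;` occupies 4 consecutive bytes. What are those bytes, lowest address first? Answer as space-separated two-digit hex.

1838351436 in hexadecimal, padded to 32 bits, is 0x6D93044C.
Split into bytes (most-significant first): 6D 93 04 4C.
Little-endian stores the least-significant byte at the lowest address.
So at ascending addresses the bytes are 4C 04 93 6D.

4C 04 93 6D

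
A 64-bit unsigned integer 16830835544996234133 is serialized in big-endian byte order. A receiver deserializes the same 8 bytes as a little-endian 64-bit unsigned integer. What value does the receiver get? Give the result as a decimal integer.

10791614459863602153

16830835544996234133 in 64-bit hexadecimal is 0xE99323C12C84C395.
Stored big-endian, the bytes at ascending addresses are E9 93 23 C1 2C 84 C3 95.
Read back as little-endian, the first byte is least significant, giving 0x95C3842CC12393E9.
0x95C3842CC12393E9 = 10791614459863602153.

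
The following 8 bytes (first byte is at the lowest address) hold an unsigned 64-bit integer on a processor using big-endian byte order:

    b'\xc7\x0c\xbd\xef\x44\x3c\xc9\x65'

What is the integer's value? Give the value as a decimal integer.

14343047748607854949

Big-endian stores the most-significant byte at the lowest address.
The bytes are already most-significant first: 0xC70CBDEF443CC965.
0xC70CBDEF443CC965 = 14343047748607854949.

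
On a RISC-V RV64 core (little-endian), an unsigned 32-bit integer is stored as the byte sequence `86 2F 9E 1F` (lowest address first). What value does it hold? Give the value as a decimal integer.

530460550

Little-endian stores the least-significant byte at the lowest address.
Reassemble most-significant byte first: 1F 9E 2F 86 → 0x1F9E2F86.
0x1F9E2F86 = 530460550.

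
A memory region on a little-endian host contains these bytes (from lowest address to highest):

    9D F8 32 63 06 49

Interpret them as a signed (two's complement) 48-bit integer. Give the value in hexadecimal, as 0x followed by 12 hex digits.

0x49066332F89D

Little-endian stores the least-significant byte at the lowest address.
Reassemble most-significant byte first: 49 06 63 32 F8 9D → 0x49066332F89D.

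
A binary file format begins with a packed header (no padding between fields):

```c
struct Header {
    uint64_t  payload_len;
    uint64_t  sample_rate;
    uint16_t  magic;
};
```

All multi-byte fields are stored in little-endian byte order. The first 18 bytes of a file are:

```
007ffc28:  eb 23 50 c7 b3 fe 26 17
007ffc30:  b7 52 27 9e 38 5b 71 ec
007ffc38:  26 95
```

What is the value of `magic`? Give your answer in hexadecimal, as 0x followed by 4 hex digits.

0x9526

`magic` follows `payload_len` (8 B), `sample_rate` (8 B), so it starts at offset 8 + 8 = 16 and occupies 2 bytes.
Bytes at offsets 16..17: 26 95.
In little-endian order the low byte comes first in memory.
Reassemble most-significant byte first: 95 26 → 0x9526.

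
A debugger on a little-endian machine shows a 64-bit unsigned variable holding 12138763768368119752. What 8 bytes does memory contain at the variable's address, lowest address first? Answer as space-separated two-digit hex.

C8 BF F6 59 55 8D 75 A8

12138763768368119752 in hexadecimal, padded to 64 bits, is 0xA8758D5559F6BFC8.
Split into bytes (most-significant first): A8 75 8D 55 59 F6 BF C8.
Little-endian stores the least-significant byte at the lowest address.
So at ascending addresses the bytes are C8 BF F6 59 55 8D 75 A8.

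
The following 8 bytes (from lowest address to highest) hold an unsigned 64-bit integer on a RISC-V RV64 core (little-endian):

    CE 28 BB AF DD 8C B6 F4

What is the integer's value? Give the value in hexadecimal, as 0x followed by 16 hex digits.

Little-endian stores the least-significant byte at the lowest address.
Reassemble most-significant byte first: F4 B6 8C DD AF BB 28 CE → 0xF4B68CDDAFBB28CE.

0xF4B68CDDAFBB28CE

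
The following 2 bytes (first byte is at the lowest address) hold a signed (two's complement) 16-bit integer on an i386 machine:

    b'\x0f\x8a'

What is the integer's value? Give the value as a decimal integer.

-30193

Little-endian: lowest address holds the least-significant byte.
Reassemble most-significant byte first: 8A 0F → 0x8A0F.
Top bit is set, so as a signed 16-bit value this is 0x8A0F − 2^16 = -30193.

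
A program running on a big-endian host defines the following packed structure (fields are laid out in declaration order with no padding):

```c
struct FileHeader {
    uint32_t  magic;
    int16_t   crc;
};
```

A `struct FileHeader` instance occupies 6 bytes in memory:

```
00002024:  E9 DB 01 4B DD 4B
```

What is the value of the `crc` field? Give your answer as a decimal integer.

`crc` follows `magic` (4 bytes), so it starts at byte offset 4 and occupies 2 bytes.
Bytes at offsets 4..5: DD 4B.
Big-endian stores the most-significant byte at the lowest address.
The bytes are already most-significant first: 0xDD4B.
Top bit is set, so as a signed 16-bit value this is 0xDD4B − 2^16 = -8885.

-8885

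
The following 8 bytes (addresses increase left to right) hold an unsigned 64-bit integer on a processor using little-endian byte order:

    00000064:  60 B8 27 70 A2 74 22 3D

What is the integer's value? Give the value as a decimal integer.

4405211626536941664

Little-endian stores the least-significant byte at the lowest address.
Reassemble most-significant byte first: 3D 22 74 A2 70 27 B8 60 → 0x3D2274A27027B860.
0x3D2274A27027B860 = 4405211626536941664.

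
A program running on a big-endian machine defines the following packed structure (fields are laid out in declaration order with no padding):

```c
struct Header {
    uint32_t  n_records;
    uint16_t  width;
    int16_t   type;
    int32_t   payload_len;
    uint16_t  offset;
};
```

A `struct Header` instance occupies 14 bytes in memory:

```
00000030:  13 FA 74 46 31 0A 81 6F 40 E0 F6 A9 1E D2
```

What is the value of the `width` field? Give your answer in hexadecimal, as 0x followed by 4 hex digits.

`width` follows `n_records` (4 bytes), so it starts at byte offset 4 and occupies 2 bytes.
Bytes at offsets 4..5: 31 0A.
Big-endian stores the most-significant byte at the lowest address.
The bytes are already most-significant first: 0x310A.

0x310A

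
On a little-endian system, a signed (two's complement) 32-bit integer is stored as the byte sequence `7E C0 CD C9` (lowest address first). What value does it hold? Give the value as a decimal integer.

In little-endian order the low byte comes first in memory.
Reassemble most-significant byte first: C9 CD C0 7E → 0xC9CDC07E.
Top bit is set, so as a signed 32-bit value this is 0xC9CDC07E − 2^32 = -909262722.

-909262722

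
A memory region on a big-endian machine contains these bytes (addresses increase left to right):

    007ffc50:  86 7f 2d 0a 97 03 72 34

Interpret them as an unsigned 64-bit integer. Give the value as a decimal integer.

Big-endian stores the most-significant byte at the lowest address.
The bytes are already most-significant first: 0x867F2D0A97037234.
0x867F2D0A97037234 = 9691514446631105076.

9691514446631105076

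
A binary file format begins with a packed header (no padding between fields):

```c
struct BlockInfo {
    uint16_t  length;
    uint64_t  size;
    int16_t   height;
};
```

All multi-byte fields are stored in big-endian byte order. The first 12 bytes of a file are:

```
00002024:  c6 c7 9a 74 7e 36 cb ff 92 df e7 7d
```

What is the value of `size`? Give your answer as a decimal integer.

11129659352955196127

`size` follows `length` (2 bytes), so it starts at byte offset 2 and occupies 8 bytes.
Bytes at offsets 2..9: 9A 74 7E 36 CB FF 92 DF.
Big-endian: lowest address holds the most-significant byte.
The bytes are already most-significant first: 0x9A747E36CBFF92DF.
0x9A747E36CBFF92DF = 11129659352955196127.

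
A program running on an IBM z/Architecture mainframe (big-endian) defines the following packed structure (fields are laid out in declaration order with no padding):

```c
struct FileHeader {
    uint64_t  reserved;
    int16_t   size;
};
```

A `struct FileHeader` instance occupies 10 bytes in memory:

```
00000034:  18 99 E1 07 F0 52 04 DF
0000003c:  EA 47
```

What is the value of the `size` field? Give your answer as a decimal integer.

`size` follows `reserved` (8 bytes), so it starts at byte offset 8 and occupies 2 bytes.
Bytes at offsets 8..9: EA 47.
In big-endian order the high byte comes first in memory.
The bytes are already most-significant first: 0xEA47.
Top bit is set, so as a signed 16-bit value this is 0xEA47 − 2^16 = -5561.

-5561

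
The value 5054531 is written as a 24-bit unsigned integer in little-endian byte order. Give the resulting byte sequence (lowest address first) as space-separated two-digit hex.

5054531 in hexadecimal, padded to 24 bits, is 0x4D2043.
Split into bytes (most-significant first): 4D 20 43.
Little-endian: lowest address holds the least-significant byte.
So at ascending addresses the bytes are 43 20 4D.

43 20 4D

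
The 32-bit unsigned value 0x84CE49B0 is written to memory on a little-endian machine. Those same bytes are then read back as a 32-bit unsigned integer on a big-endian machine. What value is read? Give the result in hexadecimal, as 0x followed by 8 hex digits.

0xB049CE84

Stored little-endian, the bytes at ascending addresses are B0 49 CE 84.
Read back as big-endian, the last byte is least significant, giving 0xB049CE84.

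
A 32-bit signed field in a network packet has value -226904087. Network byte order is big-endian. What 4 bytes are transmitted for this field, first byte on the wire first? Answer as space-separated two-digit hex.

Two's complement of -226904087 in 32 bits: 226904087 = 0x0D864817; invert → 0xF279B7E8; add 1 → 0xF279B7E9.
Split into bytes (most-significant first): F2 79 B7 E9.
Big-endian: lowest address holds the most-significant byte.
So the memory order matches the most-significant-first order: F2 79 B7 E9.

F2 79 B7 E9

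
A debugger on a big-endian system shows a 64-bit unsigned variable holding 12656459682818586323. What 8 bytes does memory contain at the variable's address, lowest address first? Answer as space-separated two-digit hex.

12656459682818586323 in hexadecimal, padded to 64 bits, is 0xAFA4C706547476D3.
Split into bytes (most-significant first): AF A4 C7 06 54 74 76 D3.
Big-endian stores the most-significant byte at the lowest address.
So the memory order matches the most-significant-first order: AF A4 C7 06 54 74 76 D3.

AF A4 C7 06 54 74 76 D3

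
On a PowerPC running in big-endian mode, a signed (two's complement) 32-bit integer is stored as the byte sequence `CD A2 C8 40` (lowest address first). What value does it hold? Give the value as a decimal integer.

-844969920

Big-endian: lowest address holds the most-significant byte.
The bytes are already most-significant first: 0xCDA2C840.
Top bit is set, so as a signed 32-bit value this is 0xCDA2C840 − 2^32 = -844969920.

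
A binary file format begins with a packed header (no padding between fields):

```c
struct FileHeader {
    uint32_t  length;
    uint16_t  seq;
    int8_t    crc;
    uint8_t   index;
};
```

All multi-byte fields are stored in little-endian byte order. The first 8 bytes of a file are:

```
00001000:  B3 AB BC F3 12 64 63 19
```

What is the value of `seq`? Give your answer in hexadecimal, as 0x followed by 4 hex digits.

`seq` follows `length` (4 bytes), so it starts at byte offset 4 and occupies 2 bytes.
Bytes at offsets 4..5: 12 64.
Little-endian stores the least-significant byte at the lowest address.
Reassemble most-significant byte first: 64 12 → 0x6412.

0x6412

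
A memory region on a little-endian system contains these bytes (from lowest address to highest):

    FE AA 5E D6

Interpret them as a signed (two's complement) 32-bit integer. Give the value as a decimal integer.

-698438914

Little-endian: lowest address holds the least-significant byte.
Reassemble most-significant byte first: D6 5E AA FE → 0xD65EAAFE.
Top bit is set, so as a signed 32-bit value this is 0xD65EAAFE − 2^32 = -698438914.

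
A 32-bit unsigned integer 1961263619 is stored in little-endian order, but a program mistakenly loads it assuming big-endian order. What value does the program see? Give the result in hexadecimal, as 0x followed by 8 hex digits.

1961263619 in 32-bit hexadecimal is 0x74E68203.
Stored little-endian, the bytes at ascending addresses are 03 82 E6 74.
Read back as big-endian, the last byte is least significant, giving 0x0382E674.

0x0382E674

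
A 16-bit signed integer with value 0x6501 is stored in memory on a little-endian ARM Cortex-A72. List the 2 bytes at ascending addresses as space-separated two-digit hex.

01 65

Split into bytes (most-significant first): 65 01.
Little-endian: lowest address holds the least-significant byte.
So at ascending addresses the bytes are 01 65.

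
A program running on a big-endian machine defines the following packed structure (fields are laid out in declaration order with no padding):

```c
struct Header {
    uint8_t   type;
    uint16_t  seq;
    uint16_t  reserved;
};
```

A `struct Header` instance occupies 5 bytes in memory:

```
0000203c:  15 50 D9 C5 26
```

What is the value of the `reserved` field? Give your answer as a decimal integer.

50470

`reserved` follows `type` (1 B), `seq` (2 B), so it starts at offset 1 + 2 = 3 and occupies 2 bytes.
Bytes at offsets 3..4: C5 26.
Big-endian: lowest address holds the most-significant byte.
The bytes are already most-significant first: 0xC526.
0xC526 = 50470.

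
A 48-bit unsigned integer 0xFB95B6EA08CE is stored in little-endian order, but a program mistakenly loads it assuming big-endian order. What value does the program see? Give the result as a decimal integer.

226537692894715

Stored little-endian, the bytes at ascending addresses are CE 08 EA B6 95 FB.
Read back as big-endian, the last byte is least significant, giving 0xCE08EAB695FB.
0xCE08EAB695FB = 226537692894715.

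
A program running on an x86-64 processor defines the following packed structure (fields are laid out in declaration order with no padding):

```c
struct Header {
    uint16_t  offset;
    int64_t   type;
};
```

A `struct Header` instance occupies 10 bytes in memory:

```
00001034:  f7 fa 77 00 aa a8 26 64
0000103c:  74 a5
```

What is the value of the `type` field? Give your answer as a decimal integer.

`type` follows `offset` (2 bytes), so it starts at byte offset 2 and occupies 8 bytes.
Bytes at offsets 2..9: 77 00 AA A8 26 64 74 A5.
In little-endian order the low byte comes first in memory.
Reassemble most-significant byte first: A5 74 64 26 A8 AA 00 77 → 0xA5746426A8AA0077.
Top bit is set, so as a signed 64-bit value this is 0xA5746426A8AA0077 − 2^64 = -6524479842951757705.

-6524479842951757705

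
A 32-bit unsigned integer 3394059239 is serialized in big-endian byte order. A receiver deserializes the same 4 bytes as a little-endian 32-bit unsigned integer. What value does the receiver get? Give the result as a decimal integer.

3879423434

3394059239 in 32-bit hexadecimal is 0xCA4D3BE7.
Stored big-endian, the bytes at ascending addresses are CA 4D 3B E7.
Read back as little-endian, the first byte is least significant, giving 0xE73B4DCA.
0xE73B4DCA = 3879423434.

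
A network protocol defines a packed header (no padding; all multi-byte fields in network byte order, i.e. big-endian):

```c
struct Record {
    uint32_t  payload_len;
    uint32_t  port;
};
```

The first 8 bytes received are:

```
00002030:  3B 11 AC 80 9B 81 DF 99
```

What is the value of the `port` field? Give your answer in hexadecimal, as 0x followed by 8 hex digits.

`port` follows `payload_len` (4 bytes), so it starts at byte offset 4 and occupies 4 bytes.
Bytes at offsets 4..7: 9B 81 DF 99.
In big-endian order the high byte comes first in memory.
The bytes are already most-significant first: 0x9B81DF99.

0x9B81DF99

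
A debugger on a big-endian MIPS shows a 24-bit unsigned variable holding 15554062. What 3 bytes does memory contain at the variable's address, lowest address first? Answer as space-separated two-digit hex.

ED 56 0E

15554062 in hexadecimal, padded to 24 bits, is 0xED560E.
Split into bytes (most-significant first): ED 56 0E.
In big-endian order the high byte comes first in memory.
So the memory order matches the most-significant-first order: ED 56 0E.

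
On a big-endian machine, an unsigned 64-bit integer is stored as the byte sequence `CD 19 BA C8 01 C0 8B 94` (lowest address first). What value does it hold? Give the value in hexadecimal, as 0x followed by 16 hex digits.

0xCD19BAC801C08B94

Big-endian: lowest address holds the most-significant byte.
The bytes are already most-significant first: 0xCD19BAC801C08B94.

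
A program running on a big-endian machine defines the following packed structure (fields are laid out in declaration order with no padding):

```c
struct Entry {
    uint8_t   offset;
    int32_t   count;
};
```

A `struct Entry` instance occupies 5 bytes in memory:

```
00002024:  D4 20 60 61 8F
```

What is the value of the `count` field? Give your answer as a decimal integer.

`count` follows `offset` (1 byte), so it starts at byte offset 1 and occupies 4 bytes.
Bytes at offsets 1..4: 20 60 61 8F.
Big-endian stores the most-significant byte at the lowest address.
The bytes are already most-significant first: 0x2060618F.
0x2060618F = 543187343.

543187343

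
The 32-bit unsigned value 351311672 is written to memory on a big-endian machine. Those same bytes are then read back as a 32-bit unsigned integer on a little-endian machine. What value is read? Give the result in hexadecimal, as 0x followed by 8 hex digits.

351311672 in 32-bit hexadecimal is 0x14F09738.
Stored big-endian, the bytes at ascending addresses are 14 F0 97 38.
Read back as little-endian, the first byte is least significant, giving 0x3897F014.

0x3897F014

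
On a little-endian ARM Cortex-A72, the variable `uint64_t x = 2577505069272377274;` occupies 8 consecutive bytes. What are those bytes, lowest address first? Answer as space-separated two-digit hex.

2577505069272377274 in hexadecimal, padded to 64 bits, is 0x23C523344CBFA7BA.
Split into bytes (most-significant first): 23 C5 23 34 4C BF A7 BA.
In little-endian order the low byte comes first in memory.
So at ascending addresses the bytes are BA A7 BF 4C 34 23 C5 23.

BA A7 BF 4C 34 23 C5 23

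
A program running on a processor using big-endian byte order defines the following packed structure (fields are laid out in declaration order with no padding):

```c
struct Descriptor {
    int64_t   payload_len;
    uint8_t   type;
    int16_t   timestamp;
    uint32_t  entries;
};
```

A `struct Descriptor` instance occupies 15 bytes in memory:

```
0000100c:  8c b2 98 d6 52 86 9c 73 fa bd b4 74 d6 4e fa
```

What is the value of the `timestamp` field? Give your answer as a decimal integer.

`timestamp` follows `payload_len` (8 B), `type` (1 B), so it starts at offset 8 + 1 = 9 and occupies 2 bytes.
Bytes at offsets 9..10: BD B4.
Big-endian: lowest address holds the most-significant byte.
The bytes are already most-significant first: 0xBDB4.
Top bit is set, so as a signed 16-bit value this is 0xBDB4 − 2^16 = -16972.

-16972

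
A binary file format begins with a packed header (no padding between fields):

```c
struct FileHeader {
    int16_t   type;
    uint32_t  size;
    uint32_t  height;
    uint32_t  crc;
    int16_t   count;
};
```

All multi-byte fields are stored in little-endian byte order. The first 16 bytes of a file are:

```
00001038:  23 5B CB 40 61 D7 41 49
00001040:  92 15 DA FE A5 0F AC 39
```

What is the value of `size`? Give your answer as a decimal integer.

3613475019

`size` follows `type` (2 bytes), so it starts at byte offset 2 and occupies 4 bytes.
Bytes at offsets 2..5: CB 40 61 D7.
In little-endian order the low byte comes first in memory.
Reassemble most-significant byte first: D7 61 40 CB → 0xD76140CB.
0xD76140CB = 3613475019.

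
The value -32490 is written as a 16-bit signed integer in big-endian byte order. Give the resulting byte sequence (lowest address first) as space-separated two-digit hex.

Two's complement of -32490 in 16 bits: 32490 = 0x7EEA; invert → 0x8115; add 1 → 0x8116.
Split into bytes (most-significant first): 81 16.
Big-endian: lowest address holds the most-significant byte.
So the memory order matches the most-significant-first order: 81 16.

81 16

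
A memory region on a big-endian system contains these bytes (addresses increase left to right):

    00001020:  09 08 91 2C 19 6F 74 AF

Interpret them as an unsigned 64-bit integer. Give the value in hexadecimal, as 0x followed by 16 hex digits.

0x0908912C196F74AF

In big-endian order the high byte comes first in memory.
The bytes are already most-significant first: 0x0908912C196F74AF.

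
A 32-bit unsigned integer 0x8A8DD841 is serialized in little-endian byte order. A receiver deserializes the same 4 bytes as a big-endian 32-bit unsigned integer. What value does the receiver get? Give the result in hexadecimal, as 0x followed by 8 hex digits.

Stored little-endian, the bytes at ascending addresses are 41 D8 8D 8A.
Read back as big-endian, the last byte is least significant, giving 0x41D88D8A.

0x41D88D8A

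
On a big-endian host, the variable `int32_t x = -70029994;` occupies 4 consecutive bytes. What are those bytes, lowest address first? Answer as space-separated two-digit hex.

FB D3 6D 56

Two's complement of -70029994 in 32 bits: 70029994 = 0x042C92AA; invert → 0xFBD36D55; add 1 → 0xFBD36D56.
Split into bytes (most-significant first): FB D3 6D 56.
Big-endian: lowest address holds the most-significant byte.
So the memory order matches the most-significant-first order: FB D3 6D 56.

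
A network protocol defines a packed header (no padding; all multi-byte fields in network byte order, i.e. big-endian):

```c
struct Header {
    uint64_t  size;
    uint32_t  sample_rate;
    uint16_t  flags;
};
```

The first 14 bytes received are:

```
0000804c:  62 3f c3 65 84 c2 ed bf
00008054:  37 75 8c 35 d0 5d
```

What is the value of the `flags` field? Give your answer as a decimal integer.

53341

`flags` follows `size` (8 B), `sample_rate` (4 B), so it starts at offset 8 + 4 = 12 and occupies 2 bytes.
Bytes at offsets 12..13: D0 5D.
Big-endian: lowest address holds the most-significant byte.
The bytes are already most-significant first: 0xD05D.
0xD05D = 53341.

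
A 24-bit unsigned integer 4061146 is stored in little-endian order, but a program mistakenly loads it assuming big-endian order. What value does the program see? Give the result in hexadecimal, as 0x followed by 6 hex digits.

0xDAF73D

4061146 in 24-bit hexadecimal is 0x3DF7DA.
Stored little-endian, the bytes at ascending addresses are DA F7 3D.
Read back as big-endian, the last byte is least significant, giving 0xDAF73D.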